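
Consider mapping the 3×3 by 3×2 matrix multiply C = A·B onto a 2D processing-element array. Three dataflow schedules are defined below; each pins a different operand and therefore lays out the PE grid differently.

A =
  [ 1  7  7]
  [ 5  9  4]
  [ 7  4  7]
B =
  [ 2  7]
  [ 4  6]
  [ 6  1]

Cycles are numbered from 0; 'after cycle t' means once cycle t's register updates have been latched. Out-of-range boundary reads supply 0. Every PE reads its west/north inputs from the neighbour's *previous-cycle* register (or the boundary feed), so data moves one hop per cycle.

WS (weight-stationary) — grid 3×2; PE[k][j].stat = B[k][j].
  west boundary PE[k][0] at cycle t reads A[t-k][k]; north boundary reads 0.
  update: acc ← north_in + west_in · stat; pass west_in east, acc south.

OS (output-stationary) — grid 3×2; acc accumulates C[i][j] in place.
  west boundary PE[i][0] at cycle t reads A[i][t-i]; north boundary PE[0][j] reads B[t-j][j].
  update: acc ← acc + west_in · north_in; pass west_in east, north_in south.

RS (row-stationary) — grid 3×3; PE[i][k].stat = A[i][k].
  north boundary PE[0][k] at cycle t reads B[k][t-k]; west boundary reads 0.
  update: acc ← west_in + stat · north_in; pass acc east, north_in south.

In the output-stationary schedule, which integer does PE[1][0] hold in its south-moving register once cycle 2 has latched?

Tracing OS — 3×2 array, target PE[1][0]:
  step 0 · PE0,0: acc=2; fwd→1 fwd↓2
  step 0 · PE1,0: acc=0; fwd→0 fwd↓0
  step 1 · PE0,0: acc=30; fwd→7 fwd↓4
  step 1 · PE1,0: acc=10; fwd→5 fwd↓2
  step 2 · PE0,0: acc=72; fwd→7 fwd↓6
  step 2 · PE1,0: acc=46; fwd→9 fwd↓4

register = 4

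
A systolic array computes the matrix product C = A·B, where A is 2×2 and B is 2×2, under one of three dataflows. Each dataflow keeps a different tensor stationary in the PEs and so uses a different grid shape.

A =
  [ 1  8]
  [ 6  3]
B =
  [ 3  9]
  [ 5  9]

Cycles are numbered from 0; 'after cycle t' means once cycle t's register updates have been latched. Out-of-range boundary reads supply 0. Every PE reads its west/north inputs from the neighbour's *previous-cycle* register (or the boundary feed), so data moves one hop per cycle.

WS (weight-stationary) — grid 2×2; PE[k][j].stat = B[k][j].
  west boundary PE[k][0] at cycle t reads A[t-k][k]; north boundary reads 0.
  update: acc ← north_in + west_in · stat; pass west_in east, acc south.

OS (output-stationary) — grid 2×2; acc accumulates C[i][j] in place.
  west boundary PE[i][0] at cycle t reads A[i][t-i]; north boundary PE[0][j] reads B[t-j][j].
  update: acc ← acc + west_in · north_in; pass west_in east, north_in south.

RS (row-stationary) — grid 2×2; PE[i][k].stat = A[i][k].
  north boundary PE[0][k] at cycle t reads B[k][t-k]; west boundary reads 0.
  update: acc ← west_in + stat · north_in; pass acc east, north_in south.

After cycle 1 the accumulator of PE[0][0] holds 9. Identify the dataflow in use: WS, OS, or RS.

Under WS (2×2), PE[0][0]:
  c0 r0c0: 3 / 1 / 3
  c1 r0c0: 18 / 6 / 18
Under OS (2×2), PE[0][0]:
  c0 r0c0: 3 / 1 / 3
  c1 r0c0: 43 / 8 / 5
Under RS (2×2), PE[0][0]:
  c0 r0c0: 3 / 3 / 3
  c1 r0c0: 9 / 9 / 9

dataflow = RS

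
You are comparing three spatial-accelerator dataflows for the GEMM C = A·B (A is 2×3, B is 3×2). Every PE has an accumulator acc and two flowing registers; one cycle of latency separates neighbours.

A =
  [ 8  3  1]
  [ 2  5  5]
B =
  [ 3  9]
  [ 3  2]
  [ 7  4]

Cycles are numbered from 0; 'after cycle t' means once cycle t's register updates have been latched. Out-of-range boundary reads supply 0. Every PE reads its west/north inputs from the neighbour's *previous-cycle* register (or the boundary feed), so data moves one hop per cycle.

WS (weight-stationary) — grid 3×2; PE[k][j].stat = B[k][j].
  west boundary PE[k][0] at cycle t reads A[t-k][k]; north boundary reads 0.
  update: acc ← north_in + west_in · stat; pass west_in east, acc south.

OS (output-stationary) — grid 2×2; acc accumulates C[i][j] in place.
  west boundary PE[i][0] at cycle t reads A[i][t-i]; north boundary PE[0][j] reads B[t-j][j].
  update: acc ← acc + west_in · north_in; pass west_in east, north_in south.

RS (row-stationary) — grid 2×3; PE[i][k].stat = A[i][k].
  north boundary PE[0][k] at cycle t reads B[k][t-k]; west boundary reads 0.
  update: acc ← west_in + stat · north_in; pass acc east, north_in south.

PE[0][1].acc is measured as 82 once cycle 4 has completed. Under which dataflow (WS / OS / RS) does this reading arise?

dataflow = OS

WS [3×2] PE[0][1] across cycles:
  cycle 0: PE[0][1] → acc 0, east 0, south 0
  cycle 1: PE[0][1] → acc 72, east 8, south 72
  cycle 2: PE[0][1] → acc 18, east 2, south 18
  cycle 3: PE[0][1] → acc 0, east 0, south 0
  cycle 4: PE[0][1] → acc 0, east 0, south 0
OS [2×2] PE[0][1] across cycles:
  cycle 0: PE[0][1] → acc 0, east 0, south 0
  cycle 1: PE[0][1] → acc 72, east 8, south 9
  cycle 2: PE[0][1] → acc 78, east 3, south 2
  cycle 3: PE[0][1] → acc 82, east 1, south 4
  cycle 4: PE[0][1] → acc 82, east 0, south 0
RS [2×3] PE[0][1] across cycles:
  cycle 0: PE[0][1] → acc 0, east 0, south 0
  cycle 1: PE[0][1] → acc 33, east 33, south 3
  cycle 2: PE[0][1] → acc 78, east 78, south 2
  cycle 3: PE[0][1] → acc 0, east 0, south 0
  cycle 4: PE[0][1] → acc 0, east 0, south 0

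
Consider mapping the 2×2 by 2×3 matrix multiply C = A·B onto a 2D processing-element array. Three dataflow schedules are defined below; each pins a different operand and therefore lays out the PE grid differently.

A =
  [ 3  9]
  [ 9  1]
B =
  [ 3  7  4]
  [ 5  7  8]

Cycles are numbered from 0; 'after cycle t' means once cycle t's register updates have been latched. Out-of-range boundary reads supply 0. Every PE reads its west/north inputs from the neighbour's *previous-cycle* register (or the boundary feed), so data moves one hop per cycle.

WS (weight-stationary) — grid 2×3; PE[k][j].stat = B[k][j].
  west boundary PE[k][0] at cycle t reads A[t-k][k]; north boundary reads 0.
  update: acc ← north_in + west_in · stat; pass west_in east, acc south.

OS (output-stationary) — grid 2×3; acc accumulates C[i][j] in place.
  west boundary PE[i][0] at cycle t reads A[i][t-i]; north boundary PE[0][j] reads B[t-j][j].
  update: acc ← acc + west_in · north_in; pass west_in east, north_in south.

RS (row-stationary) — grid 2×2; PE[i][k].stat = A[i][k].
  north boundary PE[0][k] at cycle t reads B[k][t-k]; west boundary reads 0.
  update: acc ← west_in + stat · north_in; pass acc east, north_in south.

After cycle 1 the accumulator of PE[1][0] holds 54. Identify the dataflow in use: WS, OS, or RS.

dataflow = WS

WS [2×3] PE[1][0] across cycles:
  c0 r1c0: 0 / 0 / 0
  c1 r1c0: 54 / 9 / 54
OS [2×3] PE[1][0] across cycles:
  c0 r1c0: 0 / 0 / 0
  c1 r1c0: 27 / 9 / 3
RS [2×2] PE[1][0] across cycles:
  c0 r1c0: 0 / 0 / 0
  c1 r1c0: 27 / 27 / 3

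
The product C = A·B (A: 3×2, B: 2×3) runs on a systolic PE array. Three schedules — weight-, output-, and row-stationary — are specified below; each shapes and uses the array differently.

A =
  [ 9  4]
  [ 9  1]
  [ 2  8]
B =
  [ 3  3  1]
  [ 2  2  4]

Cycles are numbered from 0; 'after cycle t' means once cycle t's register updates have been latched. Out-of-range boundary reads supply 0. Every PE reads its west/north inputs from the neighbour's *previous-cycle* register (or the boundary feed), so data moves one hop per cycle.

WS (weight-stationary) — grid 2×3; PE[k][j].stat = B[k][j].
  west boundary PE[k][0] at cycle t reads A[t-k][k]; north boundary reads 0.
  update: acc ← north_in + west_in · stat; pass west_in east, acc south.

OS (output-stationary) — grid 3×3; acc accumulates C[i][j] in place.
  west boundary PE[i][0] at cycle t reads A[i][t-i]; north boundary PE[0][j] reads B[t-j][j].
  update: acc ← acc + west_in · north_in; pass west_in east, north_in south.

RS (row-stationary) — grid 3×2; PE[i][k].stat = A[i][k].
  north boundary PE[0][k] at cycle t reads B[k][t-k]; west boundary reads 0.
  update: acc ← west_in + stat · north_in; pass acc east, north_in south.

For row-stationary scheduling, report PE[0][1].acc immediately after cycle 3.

PE[0][1].acc = 25

Tracing RS — 3×2 array, target PE[0][1]:
  after 0 — PE[0][0] acc=27, pass-E 27, pass-S 3
  after 0 — PE[0][1] acc=0, pass-E 0, pass-S 0
  after 1 — PE[0][0] acc=27, pass-E 27, pass-S 3
  after 1 — PE[0][1] acc=35, pass-E 35, pass-S 2
  after 2 — PE[0][0] acc=9, pass-E 9, pass-S 1
  after 2 — PE[0][1] acc=35, pass-E 35, pass-S 2
  after 3 — PE[0][0] acc=0, pass-E 0, pass-S 0
  after 3 — PE[0][1] acc=25, pass-E 25, pass-S 4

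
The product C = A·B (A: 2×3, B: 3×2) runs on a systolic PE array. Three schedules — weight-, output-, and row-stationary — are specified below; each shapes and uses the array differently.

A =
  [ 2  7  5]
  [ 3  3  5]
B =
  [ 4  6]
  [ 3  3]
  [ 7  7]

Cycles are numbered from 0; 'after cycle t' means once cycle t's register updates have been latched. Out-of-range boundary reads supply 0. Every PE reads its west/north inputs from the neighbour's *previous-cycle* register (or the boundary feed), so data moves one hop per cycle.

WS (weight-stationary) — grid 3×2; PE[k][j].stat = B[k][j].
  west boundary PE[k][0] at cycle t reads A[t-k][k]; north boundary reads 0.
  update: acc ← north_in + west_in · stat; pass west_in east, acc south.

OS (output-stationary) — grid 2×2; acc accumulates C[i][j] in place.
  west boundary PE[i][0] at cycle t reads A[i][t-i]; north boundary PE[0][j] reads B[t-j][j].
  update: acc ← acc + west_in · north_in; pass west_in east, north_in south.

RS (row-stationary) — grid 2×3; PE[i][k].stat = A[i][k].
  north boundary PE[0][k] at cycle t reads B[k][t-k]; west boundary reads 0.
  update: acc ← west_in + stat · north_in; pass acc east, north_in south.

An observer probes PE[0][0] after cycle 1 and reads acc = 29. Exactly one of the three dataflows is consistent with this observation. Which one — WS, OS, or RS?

— WS: 3×2; PE[0][0] trace:
  after 0 — PE[0][0] acc=8, pass-E 2, pass-S 8
  after 1 — PE[0][0] acc=12, pass-E 3, pass-S 12
— OS: 2×2; PE[0][0] trace:
  after 0 — PE[0][0] acc=8, pass-E 2, pass-S 4
  after 1 — PE[0][0] acc=29, pass-E 7, pass-S 3
— RS: 2×3; PE[0][0] trace:
  after 0 — PE[0][0] acc=8, pass-E 8, pass-S 4
  after 1 — PE[0][0] acc=12, pass-E 12, pass-S 6

dataflow = OS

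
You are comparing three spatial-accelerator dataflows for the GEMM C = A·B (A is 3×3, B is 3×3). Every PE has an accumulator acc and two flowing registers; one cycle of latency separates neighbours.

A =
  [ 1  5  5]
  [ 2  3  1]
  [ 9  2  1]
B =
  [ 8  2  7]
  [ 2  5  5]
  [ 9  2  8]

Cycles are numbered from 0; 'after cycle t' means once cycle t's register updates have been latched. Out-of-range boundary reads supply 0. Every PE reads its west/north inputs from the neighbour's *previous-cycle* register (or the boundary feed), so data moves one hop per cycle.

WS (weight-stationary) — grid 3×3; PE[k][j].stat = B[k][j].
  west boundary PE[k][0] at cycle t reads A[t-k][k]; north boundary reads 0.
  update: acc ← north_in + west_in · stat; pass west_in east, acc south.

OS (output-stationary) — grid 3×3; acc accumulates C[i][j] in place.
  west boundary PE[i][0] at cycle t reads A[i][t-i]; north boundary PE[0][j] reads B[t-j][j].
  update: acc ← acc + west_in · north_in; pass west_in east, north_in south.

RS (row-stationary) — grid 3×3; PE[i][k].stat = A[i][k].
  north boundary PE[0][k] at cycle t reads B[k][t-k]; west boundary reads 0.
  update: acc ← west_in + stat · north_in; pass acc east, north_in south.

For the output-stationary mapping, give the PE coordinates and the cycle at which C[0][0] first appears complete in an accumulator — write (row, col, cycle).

(row, col, cycle) = (0, 0, 2)

OS: C[0][0] accumulates in PE[0][0]:
  [0] (0,0) acc=8 (h:1 v:8)
  [1] (0,0) acc=18 (h:5 v:2)
  [2] (0,0) acc=63 (h:5 v:9)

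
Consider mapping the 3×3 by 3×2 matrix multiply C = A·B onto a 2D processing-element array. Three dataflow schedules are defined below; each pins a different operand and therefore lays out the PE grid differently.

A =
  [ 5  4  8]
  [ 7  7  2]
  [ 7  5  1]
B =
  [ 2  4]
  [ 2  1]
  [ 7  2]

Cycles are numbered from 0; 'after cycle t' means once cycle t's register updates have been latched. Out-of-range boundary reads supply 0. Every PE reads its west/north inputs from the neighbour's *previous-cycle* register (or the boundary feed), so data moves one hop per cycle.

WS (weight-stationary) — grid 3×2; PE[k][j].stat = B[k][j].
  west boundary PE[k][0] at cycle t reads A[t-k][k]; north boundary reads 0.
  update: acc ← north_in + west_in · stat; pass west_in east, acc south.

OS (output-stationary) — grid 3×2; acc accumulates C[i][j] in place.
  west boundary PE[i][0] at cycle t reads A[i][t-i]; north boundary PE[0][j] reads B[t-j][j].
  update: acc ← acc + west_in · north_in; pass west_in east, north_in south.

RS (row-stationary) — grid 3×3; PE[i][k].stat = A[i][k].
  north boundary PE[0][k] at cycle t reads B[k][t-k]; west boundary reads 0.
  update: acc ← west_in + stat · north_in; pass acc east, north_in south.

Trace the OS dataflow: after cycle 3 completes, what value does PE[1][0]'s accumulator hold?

OS on a 3×2 grid — tracing PE[1][0] and its feeders:
  t=0 PE[0][0]: acc=10 h=5 v=2
  t=0 PE[1][0]: acc=0 h=0 v=0
  t=1 PE[0][0]: acc=18 h=4 v=2
  t=1 PE[1][0]: acc=14 h=7 v=2
  t=2 PE[0][0]: acc=74 h=8 v=7
  t=2 PE[1][0]: acc=28 h=7 v=2
  t=3 PE[0][0]: acc=74 h=0 v=0
  t=3 PE[1][0]: acc=42 h=2 v=7

PE[1][0].acc = 42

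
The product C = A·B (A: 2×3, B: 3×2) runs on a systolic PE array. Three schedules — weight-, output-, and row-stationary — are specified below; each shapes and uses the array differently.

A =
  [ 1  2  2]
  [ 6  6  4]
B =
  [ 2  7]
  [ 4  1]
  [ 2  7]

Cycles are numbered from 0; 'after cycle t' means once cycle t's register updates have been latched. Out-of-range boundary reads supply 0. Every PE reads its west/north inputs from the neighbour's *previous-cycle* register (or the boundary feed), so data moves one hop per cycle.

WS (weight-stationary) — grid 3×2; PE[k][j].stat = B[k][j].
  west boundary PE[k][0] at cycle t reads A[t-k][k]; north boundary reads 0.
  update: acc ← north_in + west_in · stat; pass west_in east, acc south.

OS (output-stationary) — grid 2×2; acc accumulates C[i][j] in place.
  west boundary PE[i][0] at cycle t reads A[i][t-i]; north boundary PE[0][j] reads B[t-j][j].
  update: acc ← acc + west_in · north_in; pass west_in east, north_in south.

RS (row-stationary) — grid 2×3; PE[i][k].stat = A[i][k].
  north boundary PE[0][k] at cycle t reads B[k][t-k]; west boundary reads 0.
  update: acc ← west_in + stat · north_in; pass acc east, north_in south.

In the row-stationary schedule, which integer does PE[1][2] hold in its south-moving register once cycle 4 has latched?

register = 7

RS 2×3: PE[1][2] cycle-by-cycle (with neighbour feeds):
  step 0 · PE0,2: acc=0; fwd→0 fwd↓0
  step 0 · PE1,1: acc=0; fwd→0 fwd↓0
  step 0 · PE1,2: acc=0; fwd→0 fwd↓0
  step 1 · PE0,2: acc=0; fwd→0 fwd↓0
  step 1 · PE1,1: acc=0; fwd→0 fwd↓0
  step 1 · PE1,2: acc=0; fwd→0 fwd↓0
  step 2 · PE0,2: acc=14; fwd→14 fwd↓2
  step 2 · PE1,1: acc=36; fwd→36 fwd↓4
  step 2 · PE1,2: acc=0; fwd→0 fwd↓0
  step 3 · PE0,2: acc=23; fwd→23 fwd↓7
  step 3 · PE1,1: acc=48; fwd→48 fwd↓1
  step 3 · PE1,2: acc=44; fwd→44 fwd↓2
  step 4 · PE0,2: acc=0; fwd→0 fwd↓0
  step 4 · PE1,1: acc=0; fwd→0 fwd↓0
  step 4 · PE1,2: acc=76; fwd→76 fwd↓7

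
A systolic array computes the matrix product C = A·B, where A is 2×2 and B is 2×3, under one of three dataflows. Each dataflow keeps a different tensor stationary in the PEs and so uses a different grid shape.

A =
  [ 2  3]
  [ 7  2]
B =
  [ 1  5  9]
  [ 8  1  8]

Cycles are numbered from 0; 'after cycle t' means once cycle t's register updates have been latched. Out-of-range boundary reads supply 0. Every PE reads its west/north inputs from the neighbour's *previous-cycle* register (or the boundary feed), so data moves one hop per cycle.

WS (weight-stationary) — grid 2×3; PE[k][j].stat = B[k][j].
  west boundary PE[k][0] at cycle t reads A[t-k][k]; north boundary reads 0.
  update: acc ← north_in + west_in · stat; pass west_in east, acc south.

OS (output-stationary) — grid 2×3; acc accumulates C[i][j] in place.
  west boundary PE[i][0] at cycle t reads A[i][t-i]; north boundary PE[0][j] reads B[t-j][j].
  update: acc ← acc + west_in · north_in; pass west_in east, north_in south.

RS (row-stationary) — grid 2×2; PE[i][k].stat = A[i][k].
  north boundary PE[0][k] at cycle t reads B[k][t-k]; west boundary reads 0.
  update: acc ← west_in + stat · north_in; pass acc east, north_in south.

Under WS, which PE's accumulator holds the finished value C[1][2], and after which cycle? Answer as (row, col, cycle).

WS — PE[1][2] is where C[1][2] collects:
  cycle 0: PE[1][2] → acc 0, east 0, south 0
  cycle 1: PE[1][2] → acc 0, east 0, south 0
  cycle 2: PE[1][2] → acc 0, east 0, south 0
  cycle 3: PE[1][2] → acc 42, east 3, south 42
  cycle 4: PE[1][2] → acc 79, east 2, south 79

(row, col, cycle) = (1, 2, 4)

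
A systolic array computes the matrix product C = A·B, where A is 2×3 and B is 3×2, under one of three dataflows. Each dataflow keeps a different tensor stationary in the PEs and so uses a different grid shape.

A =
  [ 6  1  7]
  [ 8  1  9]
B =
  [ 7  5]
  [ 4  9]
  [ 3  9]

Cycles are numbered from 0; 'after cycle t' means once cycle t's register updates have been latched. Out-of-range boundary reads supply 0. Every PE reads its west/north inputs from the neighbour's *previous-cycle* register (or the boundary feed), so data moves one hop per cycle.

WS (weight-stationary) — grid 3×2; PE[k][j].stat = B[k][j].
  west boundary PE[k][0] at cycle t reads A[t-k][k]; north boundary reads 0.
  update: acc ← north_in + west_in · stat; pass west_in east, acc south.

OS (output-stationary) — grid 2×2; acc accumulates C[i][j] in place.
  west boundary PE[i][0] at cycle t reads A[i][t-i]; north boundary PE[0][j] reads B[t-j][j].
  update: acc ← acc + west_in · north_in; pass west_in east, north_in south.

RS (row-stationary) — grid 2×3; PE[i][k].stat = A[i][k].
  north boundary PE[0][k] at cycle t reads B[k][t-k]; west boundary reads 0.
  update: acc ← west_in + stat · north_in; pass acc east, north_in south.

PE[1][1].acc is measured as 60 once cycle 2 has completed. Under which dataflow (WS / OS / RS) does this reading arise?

dataflow = RS

— WS: 3×2; PE[1][1] trace:
  after 0 — PE[1][1] acc=0, pass-E 0, pass-S 0
  after 1 — PE[1][1] acc=0, pass-E 0, pass-S 0
  after 2 — PE[1][1] acc=39, pass-E 1, pass-S 39
— OS: 2×2; PE[1][1] trace:
  after 0 — PE[1][1] acc=0, pass-E 0, pass-S 0
  after 1 — PE[1][1] acc=0, pass-E 0, pass-S 0
  after 2 — PE[1][1] acc=40, pass-E 8, pass-S 5
— RS: 2×3; PE[1][1] trace:
  after 0 — PE[1][1] acc=0, pass-E 0, pass-S 0
  after 1 — PE[1][1] acc=0, pass-E 0, pass-S 0
  after 2 — PE[1][1] acc=60, pass-E 60, pass-S 4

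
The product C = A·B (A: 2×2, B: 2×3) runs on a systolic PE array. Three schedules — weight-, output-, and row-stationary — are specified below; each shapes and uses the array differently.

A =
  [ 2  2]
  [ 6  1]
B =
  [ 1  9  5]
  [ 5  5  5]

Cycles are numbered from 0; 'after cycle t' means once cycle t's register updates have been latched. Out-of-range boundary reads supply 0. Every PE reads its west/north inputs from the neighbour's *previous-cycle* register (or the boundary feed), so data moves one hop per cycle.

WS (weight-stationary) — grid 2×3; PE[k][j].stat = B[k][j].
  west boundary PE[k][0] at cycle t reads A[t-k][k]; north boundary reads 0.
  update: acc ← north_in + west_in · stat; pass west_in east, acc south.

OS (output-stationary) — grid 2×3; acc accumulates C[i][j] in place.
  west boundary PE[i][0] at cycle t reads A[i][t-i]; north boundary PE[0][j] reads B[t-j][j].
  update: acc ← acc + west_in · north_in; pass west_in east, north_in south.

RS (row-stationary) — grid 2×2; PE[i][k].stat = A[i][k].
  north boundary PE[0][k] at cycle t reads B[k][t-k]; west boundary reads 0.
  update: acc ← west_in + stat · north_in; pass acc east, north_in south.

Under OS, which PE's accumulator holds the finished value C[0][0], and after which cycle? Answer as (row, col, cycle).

Under OS, C[0][0] lands at PE[0][0]:
  after 0 — PE[0][0] acc=2, pass-E 2, pass-S 1
  after 1 — PE[0][0] acc=12, pass-E 2, pass-S 5

(row, col, cycle) = (0, 0, 1)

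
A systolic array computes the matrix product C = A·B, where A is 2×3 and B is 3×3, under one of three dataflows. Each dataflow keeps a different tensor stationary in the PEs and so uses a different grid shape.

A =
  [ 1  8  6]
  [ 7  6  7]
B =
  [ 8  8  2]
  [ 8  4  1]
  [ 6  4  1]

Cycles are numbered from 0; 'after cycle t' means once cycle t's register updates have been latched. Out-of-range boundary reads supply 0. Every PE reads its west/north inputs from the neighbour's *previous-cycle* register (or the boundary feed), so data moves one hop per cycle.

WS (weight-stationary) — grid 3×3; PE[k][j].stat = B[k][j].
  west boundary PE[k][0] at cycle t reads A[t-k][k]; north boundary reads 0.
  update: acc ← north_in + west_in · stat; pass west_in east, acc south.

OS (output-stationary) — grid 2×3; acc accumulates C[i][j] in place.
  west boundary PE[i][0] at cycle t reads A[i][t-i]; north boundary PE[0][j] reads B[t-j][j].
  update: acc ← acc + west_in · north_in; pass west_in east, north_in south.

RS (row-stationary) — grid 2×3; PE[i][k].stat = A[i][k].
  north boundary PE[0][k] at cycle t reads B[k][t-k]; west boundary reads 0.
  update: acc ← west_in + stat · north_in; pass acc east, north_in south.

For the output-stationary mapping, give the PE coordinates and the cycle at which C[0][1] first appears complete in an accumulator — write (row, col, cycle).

OS: C[0][1] accumulates in PE[0][1]:
  step 0 · PE0,1: acc=0; fwd→0 fwd↓0
  step 1 · PE0,1: acc=8; fwd→1 fwd↓8
  step 2 · PE0,1: acc=40; fwd→8 fwd↓4
  step 3 · PE0,1: acc=64; fwd→6 fwd↓4

(row, col, cycle) = (0, 1, 3)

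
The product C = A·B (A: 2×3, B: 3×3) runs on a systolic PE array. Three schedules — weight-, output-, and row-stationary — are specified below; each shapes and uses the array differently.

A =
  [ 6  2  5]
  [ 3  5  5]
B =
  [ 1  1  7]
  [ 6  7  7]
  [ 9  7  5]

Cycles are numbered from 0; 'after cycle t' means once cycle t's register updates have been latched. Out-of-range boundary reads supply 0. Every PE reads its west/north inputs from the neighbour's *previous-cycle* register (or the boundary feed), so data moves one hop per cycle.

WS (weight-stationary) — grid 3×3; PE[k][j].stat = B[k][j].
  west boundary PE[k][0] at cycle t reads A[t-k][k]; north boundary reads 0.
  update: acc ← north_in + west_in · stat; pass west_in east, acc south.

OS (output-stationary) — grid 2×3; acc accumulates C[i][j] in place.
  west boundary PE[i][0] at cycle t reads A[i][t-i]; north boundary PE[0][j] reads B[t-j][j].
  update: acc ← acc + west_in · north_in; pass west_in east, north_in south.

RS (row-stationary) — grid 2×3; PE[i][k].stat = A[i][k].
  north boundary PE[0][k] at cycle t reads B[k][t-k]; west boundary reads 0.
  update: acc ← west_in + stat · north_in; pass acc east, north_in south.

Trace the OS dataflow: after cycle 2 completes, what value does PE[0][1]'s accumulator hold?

PE[0][1].acc = 20

OS (2×3). Following PE[0][1] plus its west/north inputs:
  cycle 0: PE[0][0] → acc 6, east 6, south 1
  cycle 0: PE[0][1] → acc 0, east 0, south 0
  cycle 1: PE[0][0] → acc 18, east 2, south 6
  cycle 1: PE[0][1] → acc 6, east 6, south 1
  cycle 2: PE[0][0] → acc 63, east 5, south 9
  cycle 2: PE[0][1] → acc 20, east 2, south 7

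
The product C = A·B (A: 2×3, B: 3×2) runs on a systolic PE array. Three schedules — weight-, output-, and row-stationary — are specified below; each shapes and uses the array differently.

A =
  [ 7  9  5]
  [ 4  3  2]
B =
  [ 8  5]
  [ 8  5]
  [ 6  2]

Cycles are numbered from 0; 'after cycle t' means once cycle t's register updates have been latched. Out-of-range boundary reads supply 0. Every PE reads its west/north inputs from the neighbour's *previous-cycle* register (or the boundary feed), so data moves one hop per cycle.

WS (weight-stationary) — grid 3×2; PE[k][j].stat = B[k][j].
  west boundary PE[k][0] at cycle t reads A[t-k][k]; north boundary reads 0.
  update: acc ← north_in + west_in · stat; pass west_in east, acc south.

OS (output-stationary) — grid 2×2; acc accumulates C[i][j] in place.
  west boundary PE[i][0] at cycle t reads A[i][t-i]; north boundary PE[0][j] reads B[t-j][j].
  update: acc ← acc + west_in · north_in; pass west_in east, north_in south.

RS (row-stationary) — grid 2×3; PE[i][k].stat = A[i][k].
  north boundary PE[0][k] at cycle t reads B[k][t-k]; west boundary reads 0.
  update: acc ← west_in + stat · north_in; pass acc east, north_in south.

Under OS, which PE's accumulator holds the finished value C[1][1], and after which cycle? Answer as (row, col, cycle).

(row, col, cycle) = (1, 1, 4)

Under OS, C[1][1] lands at PE[1][1]:
  0: (1,1).acc=0  regs=<0,0>
  1: (1,1).acc=0  regs=<0,0>
  2: (1,1).acc=20  regs=<4,5>
  3: (1,1).acc=35  regs=<3,5>
  4: (1,1).acc=39  regs=<2,2>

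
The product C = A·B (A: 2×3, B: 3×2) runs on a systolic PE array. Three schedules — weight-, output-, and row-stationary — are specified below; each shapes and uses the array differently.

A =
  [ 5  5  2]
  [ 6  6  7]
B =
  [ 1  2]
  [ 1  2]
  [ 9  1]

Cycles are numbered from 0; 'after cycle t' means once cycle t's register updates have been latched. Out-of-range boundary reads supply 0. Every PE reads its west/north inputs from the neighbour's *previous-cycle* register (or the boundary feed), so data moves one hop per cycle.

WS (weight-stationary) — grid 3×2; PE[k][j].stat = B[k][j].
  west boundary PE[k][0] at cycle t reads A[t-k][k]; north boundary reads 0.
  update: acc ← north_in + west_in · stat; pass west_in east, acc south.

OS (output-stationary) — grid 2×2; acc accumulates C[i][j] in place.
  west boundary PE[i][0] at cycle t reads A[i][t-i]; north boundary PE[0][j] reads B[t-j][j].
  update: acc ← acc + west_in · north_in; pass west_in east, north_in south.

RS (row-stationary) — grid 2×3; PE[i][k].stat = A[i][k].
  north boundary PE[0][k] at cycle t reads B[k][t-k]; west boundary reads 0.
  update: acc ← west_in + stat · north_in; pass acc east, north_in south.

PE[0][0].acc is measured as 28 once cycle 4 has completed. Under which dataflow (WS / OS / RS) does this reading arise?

WS (3×2 grid), PE[0][0]:
  @0  [0,0]  acc 5  |  →5  ↓5
  @1  [0,0]  acc 6  |  →6  ↓6
  @2  [0,0]  acc 0  |  →0  ↓0
  @3  [0,0]  acc 0  |  →0  ↓0
  @4  [0,0]  acc 0  |  →0  ↓0
OS (2×2 grid), PE[0][0]:
  @0  [0,0]  acc 5  |  →5  ↓1
  @1  [0,0]  acc 10  |  →5  ↓1
  @2  [0,0]  acc 28  |  →2  ↓9
  @3  [0,0]  acc 28  |  →0  ↓0
  @4  [0,0]  acc 28  |  →0  ↓0
RS (2×3 grid), PE[0][0]:
  @0  [0,0]  acc 5  |  →5  ↓1
  @1  [0,0]  acc 10  |  →10  ↓2
  @2  [0,0]  acc 0  |  →0  ↓0
  @3  [0,0]  acc 0  |  →0  ↓0
  @4  [0,0]  acc 0  |  →0  ↓0

dataflow = OS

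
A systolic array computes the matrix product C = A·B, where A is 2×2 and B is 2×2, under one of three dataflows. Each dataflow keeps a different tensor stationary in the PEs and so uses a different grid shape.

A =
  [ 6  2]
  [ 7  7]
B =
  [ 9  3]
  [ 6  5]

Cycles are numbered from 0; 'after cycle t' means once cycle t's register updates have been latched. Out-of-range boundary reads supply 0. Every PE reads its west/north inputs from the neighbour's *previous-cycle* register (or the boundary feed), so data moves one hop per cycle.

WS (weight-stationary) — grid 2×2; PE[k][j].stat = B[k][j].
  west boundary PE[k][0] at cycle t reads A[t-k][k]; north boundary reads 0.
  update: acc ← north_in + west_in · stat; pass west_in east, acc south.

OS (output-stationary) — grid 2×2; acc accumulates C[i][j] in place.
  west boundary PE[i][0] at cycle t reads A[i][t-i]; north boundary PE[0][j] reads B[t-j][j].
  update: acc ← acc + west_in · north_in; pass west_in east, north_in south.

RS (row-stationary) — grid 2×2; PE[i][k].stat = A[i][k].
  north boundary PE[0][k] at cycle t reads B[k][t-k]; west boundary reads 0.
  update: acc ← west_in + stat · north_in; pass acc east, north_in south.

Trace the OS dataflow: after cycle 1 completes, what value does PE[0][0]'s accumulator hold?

OS 2×2: PE[0][0] cycle-by-cycle (with neighbour feeds):
  @0  [0,0]  acc 54  |  →6  ↓9
  @1  [0,0]  acc 66  |  →2  ↓6

PE[0][0].acc = 66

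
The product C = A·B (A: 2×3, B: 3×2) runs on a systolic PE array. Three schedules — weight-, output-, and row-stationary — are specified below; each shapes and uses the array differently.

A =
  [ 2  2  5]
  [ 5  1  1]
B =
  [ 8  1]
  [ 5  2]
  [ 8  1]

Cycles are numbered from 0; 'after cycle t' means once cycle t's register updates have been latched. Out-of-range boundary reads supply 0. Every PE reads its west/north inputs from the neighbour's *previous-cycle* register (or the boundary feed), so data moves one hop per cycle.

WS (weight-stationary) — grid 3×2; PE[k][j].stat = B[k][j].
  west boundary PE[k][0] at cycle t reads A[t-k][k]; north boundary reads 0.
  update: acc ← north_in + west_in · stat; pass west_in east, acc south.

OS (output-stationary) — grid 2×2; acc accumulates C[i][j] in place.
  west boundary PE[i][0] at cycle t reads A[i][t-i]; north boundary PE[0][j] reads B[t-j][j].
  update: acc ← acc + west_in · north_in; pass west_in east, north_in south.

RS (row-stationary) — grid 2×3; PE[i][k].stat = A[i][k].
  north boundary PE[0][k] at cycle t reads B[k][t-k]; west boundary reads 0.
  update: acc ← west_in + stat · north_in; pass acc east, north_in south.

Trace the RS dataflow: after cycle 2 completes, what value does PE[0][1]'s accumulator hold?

RS (2×3). Following PE[0][1] plus its west/north inputs:
  cycle 0: PE[0][0] → acc 16, east 16, south 8
  cycle 0: PE[0][1] → acc 0, east 0, south 0
  cycle 1: PE[0][0] → acc 2, east 2, south 1
  cycle 1: PE[0][1] → acc 26, east 26, south 5
  cycle 2: PE[0][0] → acc 0, east 0, south 0
  cycle 2: PE[0][1] → acc 6, east 6, south 2

PE[0][1].acc = 6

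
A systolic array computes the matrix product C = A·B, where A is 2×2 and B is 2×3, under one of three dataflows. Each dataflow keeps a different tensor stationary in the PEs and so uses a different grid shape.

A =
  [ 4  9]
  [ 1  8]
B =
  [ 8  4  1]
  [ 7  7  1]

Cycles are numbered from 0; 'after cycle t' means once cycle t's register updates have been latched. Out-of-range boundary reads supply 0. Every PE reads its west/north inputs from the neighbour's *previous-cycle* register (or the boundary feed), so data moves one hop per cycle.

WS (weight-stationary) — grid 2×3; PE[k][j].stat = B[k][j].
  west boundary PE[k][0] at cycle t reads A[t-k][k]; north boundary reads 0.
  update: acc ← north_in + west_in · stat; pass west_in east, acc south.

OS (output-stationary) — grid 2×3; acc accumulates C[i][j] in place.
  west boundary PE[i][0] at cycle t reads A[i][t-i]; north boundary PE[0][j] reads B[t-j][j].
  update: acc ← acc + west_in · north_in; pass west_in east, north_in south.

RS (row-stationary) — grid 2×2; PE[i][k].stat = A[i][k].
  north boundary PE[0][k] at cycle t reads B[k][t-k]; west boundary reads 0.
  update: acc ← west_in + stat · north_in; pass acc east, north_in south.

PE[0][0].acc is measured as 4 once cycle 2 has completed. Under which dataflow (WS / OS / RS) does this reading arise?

Under WS (2×3), PE[0][0]:
  0: (0,0).acc=32  regs=<4,32>
  1: (0,0).acc=8  regs=<1,8>
  2: (0,0).acc=0  regs=<0,0>
Under OS (2×3), PE[0][0]:
  0: (0,0).acc=32  regs=<4,8>
  1: (0,0).acc=95  regs=<9,7>
  2: (0,0).acc=95  regs=<0,0>
Under RS (2×2), PE[0][0]:
  0: (0,0).acc=32  regs=<32,8>
  1: (0,0).acc=16  regs=<16,4>
  2: (0,0).acc=4  regs=<4,1>

dataflow = RS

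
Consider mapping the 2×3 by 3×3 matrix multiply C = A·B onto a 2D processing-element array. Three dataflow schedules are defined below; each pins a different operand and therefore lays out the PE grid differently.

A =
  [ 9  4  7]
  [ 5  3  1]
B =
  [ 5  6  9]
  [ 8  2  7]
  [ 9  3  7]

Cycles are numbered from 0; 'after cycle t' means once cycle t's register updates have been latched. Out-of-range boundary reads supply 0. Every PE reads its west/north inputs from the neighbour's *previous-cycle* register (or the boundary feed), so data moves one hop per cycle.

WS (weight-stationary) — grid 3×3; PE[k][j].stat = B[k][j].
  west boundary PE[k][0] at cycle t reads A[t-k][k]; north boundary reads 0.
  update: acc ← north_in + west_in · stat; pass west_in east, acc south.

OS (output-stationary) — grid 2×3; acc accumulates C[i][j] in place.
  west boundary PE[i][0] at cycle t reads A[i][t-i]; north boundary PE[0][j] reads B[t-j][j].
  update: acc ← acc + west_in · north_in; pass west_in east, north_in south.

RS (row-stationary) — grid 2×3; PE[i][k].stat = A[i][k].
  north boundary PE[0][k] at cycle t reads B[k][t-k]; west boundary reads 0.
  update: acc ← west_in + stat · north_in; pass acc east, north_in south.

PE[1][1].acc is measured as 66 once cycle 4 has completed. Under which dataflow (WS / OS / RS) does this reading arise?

WS (3×3 grid), PE[1][1]:
  after 0 — PE[1][1] acc=0, pass-E 0, pass-S 0
  after 1 — PE[1][1] acc=0, pass-E 0, pass-S 0
  after 2 — PE[1][1] acc=62, pass-E 4, pass-S 62
  after 3 — PE[1][1] acc=36, pass-E 3, pass-S 36
  after 4 — PE[1][1] acc=0, pass-E 0, pass-S 0
OS (2×3 grid), PE[1][1]:
  after 0 — PE[1][1] acc=0, pass-E 0, pass-S 0
  after 1 — PE[1][1] acc=0, pass-E 0, pass-S 0
  after 2 — PE[1][1] acc=30, pass-E 5, pass-S 6
  after 3 — PE[1][1] acc=36, pass-E 3, pass-S 2
  after 4 — PE[1][1] acc=39, pass-E 1, pass-S 3
RS (2×3 grid), PE[1][1]:
  after 0 — PE[1][1] acc=0, pass-E 0, pass-S 0
  after 1 — PE[1][1] acc=0, pass-E 0, pass-S 0
  after 2 — PE[1][1] acc=49, pass-E 49, pass-S 8
  after 3 — PE[1][1] acc=36, pass-E 36, pass-S 2
  after 4 — PE[1][1] acc=66, pass-E 66, pass-S 7

dataflow = RS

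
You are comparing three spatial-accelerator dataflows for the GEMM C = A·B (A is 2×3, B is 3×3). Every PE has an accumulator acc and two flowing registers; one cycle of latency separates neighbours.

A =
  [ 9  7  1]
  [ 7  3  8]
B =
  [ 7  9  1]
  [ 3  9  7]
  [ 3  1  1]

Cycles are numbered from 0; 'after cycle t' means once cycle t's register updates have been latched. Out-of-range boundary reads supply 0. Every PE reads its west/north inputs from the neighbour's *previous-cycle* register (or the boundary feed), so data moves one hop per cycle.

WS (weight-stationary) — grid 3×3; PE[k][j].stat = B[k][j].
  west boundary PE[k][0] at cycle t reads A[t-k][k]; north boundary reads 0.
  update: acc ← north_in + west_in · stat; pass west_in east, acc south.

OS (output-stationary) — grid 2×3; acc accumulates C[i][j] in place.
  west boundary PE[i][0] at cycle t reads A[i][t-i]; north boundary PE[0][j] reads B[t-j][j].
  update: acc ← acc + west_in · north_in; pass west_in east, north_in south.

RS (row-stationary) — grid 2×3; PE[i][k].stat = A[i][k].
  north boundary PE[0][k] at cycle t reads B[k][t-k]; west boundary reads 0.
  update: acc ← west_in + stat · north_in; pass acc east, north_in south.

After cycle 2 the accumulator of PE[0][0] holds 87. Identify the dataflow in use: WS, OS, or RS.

dataflow = OS

Under WS (3×3), PE[0][0]:
  step 0 · PE0,0: acc=63; fwd→9 fwd↓63
  step 1 · PE0,0: acc=49; fwd→7 fwd↓49
  step 2 · PE0,0: acc=0; fwd→0 fwd↓0
Under OS (2×3), PE[0][0]:
  step 0 · PE0,0: acc=63; fwd→9 fwd↓7
  step 1 · PE0,0: acc=84; fwd→7 fwd↓3
  step 2 · PE0,0: acc=87; fwd→1 fwd↓3
Under RS (2×3), PE[0][0]:
  step 0 · PE0,0: acc=63; fwd→63 fwd↓7
  step 1 · PE0,0: acc=81; fwd→81 fwd↓9
  step 2 · PE0,0: acc=9; fwd→9 fwd↓1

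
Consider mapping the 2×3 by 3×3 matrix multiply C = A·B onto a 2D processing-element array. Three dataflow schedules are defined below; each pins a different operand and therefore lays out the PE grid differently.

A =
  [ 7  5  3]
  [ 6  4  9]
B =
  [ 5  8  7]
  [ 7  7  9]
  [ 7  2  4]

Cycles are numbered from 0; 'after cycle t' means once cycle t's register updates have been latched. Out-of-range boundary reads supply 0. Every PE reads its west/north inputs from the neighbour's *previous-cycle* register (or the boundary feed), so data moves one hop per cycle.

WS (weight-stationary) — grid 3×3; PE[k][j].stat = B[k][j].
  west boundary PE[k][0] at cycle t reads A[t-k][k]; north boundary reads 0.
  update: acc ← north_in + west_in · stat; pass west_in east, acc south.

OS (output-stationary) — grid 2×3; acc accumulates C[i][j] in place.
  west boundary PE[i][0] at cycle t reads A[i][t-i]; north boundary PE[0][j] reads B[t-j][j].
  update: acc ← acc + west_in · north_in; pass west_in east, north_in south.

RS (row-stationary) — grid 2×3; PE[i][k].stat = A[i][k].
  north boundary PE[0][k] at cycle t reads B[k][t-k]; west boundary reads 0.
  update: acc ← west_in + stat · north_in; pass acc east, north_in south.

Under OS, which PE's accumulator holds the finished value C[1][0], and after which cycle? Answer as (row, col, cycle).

OS: C[1][0] accumulates in PE[1][0]:
  @0  [1,0]  acc 0  |  →0  ↓0
  @1  [1,0]  acc 30  |  →6  ↓5
  @2  [1,0]  acc 58  |  →4  ↓7
  @3  [1,0]  acc 121  |  →9  ↓7

(row, col, cycle) = (1, 0, 3)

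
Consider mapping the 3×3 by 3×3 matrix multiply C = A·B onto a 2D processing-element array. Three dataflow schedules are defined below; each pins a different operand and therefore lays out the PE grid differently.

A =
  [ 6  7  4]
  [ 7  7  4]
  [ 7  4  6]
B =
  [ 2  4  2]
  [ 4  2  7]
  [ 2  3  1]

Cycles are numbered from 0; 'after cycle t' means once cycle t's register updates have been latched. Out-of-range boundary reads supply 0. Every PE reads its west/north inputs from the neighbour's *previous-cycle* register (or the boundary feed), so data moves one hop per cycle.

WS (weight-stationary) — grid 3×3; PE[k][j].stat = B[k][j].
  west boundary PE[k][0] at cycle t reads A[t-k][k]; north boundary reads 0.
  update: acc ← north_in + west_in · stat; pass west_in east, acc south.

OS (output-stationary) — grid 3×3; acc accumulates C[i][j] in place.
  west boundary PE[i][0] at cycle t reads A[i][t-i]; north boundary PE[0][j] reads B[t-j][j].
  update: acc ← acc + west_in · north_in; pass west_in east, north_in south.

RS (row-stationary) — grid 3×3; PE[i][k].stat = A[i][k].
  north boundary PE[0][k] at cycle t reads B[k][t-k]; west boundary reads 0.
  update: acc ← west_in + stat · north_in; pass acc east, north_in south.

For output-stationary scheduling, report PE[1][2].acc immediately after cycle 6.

OS on a 3×3 grid — tracing PE[1][2] and its feeders:
  0: (0,2).acc=0  regs=<0,0>
  0: (1,1).acc=0  regs=<0,0>
  0: (1,2).acc=0  regs=<0,0>
  1: (0,2).acc=0  regs=<0,0>
  1: (1,1).acc=0  regs=<0,0>
  1: (1,2).acc=0  regs=<0,0>
  2: (0,2).acc=12  regs=<6,2>
  2: (1,1).acc=28  regs=<7,4>
  2: (1,2).acc=0  regs=<0,0>
  3: (0,2).acc=61  regs=<7,7>
  3: (1,1).acc=42  regs=<7,2>
  3: (1,2).acc=14  regs=<7,2>
  4: (0,2).acc=65  regs=<4,1>
  4: (1,1).acc=54  regs=<4,3>
  4: (1,2).acc=63  regs=<7,7>
  5: (0,2).acc=65  regs=<0,0>
  5: (1,1).acc=54  regs=<0,0>
  5: (1,2).acc=67  regs=<4,1>
  6: (0,2).acc=65  regs=<0,0>
  6: (1,1).acc=54  regs=<0,0>
  6: (1,2).acc=67  regs=<0,0>

PE[1][2].acc = 67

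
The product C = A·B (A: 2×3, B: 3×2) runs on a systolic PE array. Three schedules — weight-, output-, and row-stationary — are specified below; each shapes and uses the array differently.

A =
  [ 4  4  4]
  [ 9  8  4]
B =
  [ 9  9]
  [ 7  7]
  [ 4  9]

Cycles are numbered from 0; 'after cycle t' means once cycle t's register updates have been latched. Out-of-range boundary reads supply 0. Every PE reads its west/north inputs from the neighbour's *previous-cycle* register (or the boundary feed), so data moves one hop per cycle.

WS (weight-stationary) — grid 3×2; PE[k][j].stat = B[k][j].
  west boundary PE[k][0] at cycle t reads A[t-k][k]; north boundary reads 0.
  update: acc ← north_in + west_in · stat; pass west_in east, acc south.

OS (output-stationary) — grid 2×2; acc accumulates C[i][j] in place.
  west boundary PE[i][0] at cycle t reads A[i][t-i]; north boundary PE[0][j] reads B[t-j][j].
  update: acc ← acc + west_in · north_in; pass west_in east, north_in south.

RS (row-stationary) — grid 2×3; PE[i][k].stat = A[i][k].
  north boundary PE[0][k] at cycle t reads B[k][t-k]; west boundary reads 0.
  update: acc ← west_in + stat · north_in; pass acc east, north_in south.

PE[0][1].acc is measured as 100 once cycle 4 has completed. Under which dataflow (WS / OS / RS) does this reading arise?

WS [3×2] PE[0][1] across cycles:
  [0] (0,1) acc=0 (h:0 v:0)
  [1] (0,1) acc=36 (h:4 v:36)
  [2] (0,1) acc=81 (h:9 v:81)
  [3] (0,1) acc=0 (h:0 v:0)
  [4] (0,1) acc=0 (h:0 v:0)
OS [2×2] PE[0][1] across cycles:
  [0] (0,1) acc=0 (h:0 v:0)
  [1] (0,1) acc=36 (h:4 v:9)
  [2] (0,1) acc=64 (h:4 v:7)
  [3] (0,1) acc=100 (h:4 v:9)
  [4] (0,1) acc=100 (h:0 v:0)
RS [2×3] PE[0][1] across cycles:
  [0] (0,1) acc=0 (h:0 v:0)
  [1] (0,1) acc=64 (h:64 v:7)
  [2] (0,1) acc=64 (h:64 v:7)
  [3] (0,1) acc=0 (h:0 v:0)
  [4] (0,1) acc=0 (h:0 v:0)

dataflow = OS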